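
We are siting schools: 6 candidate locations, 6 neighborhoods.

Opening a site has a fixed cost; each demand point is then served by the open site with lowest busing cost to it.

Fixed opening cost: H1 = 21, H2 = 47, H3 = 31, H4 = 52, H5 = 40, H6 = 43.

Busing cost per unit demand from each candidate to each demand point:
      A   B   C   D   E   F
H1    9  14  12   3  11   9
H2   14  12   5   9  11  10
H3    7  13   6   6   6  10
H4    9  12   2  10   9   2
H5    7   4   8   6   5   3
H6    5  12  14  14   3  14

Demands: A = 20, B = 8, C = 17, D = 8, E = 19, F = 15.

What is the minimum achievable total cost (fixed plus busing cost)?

433

Open {H1, H4, H5, H6}: assign each demand point to its cheapest open site.
  A→H6 20×5=100, B→H5 8×4=32, C→H4 17×2=34, D→H1 8×3=24, E→H6 19×3=57, F→H4 15×2=30
  busing cost 277, fixed 156 → total 433.
Compare {H4, H5, H6}: busing cost 301 + fixed 135 = 436.
Compare {H1, H4, H6}: busing cost 341 + fixed 116 = 457.
Compare {H1, H3, H4, H5, H6}: busing cost 277 + fixed 187 = 464.
All other subsets cost ≥ 436. Minimum total cost: 433.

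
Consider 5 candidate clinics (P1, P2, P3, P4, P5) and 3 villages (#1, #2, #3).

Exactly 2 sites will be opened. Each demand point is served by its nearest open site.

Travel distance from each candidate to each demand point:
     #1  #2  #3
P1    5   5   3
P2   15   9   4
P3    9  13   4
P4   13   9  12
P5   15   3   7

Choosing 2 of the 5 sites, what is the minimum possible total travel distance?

11

Open {P1, P5}.
  #1→P1 5, #2→P5 3, #3→P1 3  ⇒ total 11.
Compare {P1, P2}: total 13.
Compare {P1, P3}: total 13.
No size-2 selection does better; minimum is 11.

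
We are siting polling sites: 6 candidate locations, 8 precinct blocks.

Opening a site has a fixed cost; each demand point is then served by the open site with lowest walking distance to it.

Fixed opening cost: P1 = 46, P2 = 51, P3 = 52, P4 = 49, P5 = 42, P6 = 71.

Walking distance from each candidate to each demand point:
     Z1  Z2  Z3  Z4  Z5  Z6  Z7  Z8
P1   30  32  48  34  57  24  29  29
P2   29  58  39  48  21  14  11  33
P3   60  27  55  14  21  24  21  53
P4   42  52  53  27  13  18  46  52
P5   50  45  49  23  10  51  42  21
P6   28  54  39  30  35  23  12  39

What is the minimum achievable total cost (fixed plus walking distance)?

Open {P2, P5}: assign each demand point to its cheapest open site.
  Z1→P2 29, Z2→P5 45, Z3→P2 39, Z4→P5 23, Z5→P5 10, Z6→P2 14, Z7→P2 11, Z8→P5 21
  walking distance 192, fixed 93 → total 285.
Compare {P2, P3}: walking distance 188 + fixed 103 = 291.
Compare {P2}: walking distance 253 + fixed 51 = 304.
Compare {P1, P5}: walking distance 217 + fixed 88 = 305.
All other subsets cost ≥ 291. Minimum total cost: 285.

285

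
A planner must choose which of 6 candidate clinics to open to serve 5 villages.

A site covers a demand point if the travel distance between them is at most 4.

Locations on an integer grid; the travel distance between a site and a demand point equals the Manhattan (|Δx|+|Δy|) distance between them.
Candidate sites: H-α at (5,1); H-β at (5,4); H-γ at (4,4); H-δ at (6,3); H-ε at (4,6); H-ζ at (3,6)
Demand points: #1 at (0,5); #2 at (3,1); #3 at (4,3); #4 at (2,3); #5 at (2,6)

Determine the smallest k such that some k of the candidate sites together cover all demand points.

2

Coverage sets (demand points within 4 of each site):
  H-α: {#2, #3}
  H-β: {#3, #4}
  H-γ: {#2, #3, #4, #5}
  H-δ: {#3, #4}
  H-ε: {#3, #5}
  H-ζ: {#1, #3, #4, #5}
No single site covers all 5 demand points.
But {H-α, H-ζ} covers everything, so the minimum is 2.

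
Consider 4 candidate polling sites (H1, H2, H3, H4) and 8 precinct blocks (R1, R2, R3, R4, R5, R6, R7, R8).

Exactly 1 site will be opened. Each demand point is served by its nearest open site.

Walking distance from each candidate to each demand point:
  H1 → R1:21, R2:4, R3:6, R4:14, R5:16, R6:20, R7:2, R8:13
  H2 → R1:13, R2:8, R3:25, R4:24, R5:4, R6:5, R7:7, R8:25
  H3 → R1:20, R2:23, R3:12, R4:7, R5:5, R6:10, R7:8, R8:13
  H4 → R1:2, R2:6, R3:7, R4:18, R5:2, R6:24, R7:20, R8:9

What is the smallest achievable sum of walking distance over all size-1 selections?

88

Open {H4}.
  R1→H4 2, R2→H4 6, R3→H4 7, R4→H4 18, R5→H4 2, R6→H4 24, R7→H4 20, R8→H4 9  ⇒ total 88.
Compare {H1}: total 96.
Compare {H3}: total 98.
No size-1 selection does better; minimum is 88.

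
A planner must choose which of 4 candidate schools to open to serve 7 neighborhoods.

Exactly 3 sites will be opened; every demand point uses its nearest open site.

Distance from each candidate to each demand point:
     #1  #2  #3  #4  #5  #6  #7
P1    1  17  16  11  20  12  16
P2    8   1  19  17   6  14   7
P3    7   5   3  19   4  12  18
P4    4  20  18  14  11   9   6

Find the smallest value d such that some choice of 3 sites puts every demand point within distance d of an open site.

Open {P1, P3, P4}.
  Farthest demand point is #4 at distance 11 (to P1); all others are ≤ 11.
With {P1, P2, P3} the worst case is 12.
With {P2, P3, P4} the worst case is 14.
No size-3 selection achieves below 11.

11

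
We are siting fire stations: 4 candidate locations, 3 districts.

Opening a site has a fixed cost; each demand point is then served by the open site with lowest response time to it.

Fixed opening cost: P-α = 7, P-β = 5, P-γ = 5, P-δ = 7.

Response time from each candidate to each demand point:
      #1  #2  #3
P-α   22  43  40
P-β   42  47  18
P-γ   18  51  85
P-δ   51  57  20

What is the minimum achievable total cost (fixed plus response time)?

93

Open {P-β, P-γ}: assign each demand point to its cheapest open site.
  #1→P-γ 18, #2→P-β 47, #3→P-β 18
  response time 83, fixed 10 → total 93.
Compare {P-α, P-β}: response time 83 + fixed 12 = 95.
Compare {P-α, P-β, P-γ}: response time 79 + fixed 17 = 96.
Compare {P-α, P-δ}: response time 85 + fixed 14 = 99.
All other subsets cost ≥ 95. Minimum total cost: 93.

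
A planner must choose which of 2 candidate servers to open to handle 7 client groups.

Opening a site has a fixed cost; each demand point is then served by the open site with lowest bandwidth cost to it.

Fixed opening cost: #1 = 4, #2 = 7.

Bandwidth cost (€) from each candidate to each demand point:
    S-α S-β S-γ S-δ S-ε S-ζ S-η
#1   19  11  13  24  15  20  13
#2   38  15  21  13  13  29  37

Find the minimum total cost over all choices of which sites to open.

113

Open {#1, #2}: assign each demand point to its cheapest open site.
  S-α→#1 19, S-β→#1 11, S-γ→#1 13, S-δ→#2 13, S-ε→#2 13, S-ζ→#1 20, S-η→#1 13
  bandwidth cost 102, fixed 11 → total 113.
Compare {#1}: bandwidth cost 115 + fixed 4 = 119.
Compare {#2}: bandwidth cost 166 + fixed 7 = 173.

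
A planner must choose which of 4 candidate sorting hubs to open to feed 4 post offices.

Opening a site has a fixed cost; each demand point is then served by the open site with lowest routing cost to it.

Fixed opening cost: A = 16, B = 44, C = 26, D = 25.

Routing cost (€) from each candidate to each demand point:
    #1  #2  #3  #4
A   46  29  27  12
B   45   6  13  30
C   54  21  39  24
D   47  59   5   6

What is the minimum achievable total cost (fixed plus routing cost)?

Open {A, D}: assign each demand point to its cheapest open site.
  #1→A 46, #2→A 29, #3→D 5, #4→D 6
  routing cost 86, fixed 41 → total 127.
Compare {A}: routing cost 114 + fixed 16 = 130.
Compare {C, D}: routing cost 79 + fixed 51 = 130.
Compare {B, D}: routing cost 62 + fixed 69 = 131.
All other subsets cost ≥ 130. Minimum total cost: 127.

127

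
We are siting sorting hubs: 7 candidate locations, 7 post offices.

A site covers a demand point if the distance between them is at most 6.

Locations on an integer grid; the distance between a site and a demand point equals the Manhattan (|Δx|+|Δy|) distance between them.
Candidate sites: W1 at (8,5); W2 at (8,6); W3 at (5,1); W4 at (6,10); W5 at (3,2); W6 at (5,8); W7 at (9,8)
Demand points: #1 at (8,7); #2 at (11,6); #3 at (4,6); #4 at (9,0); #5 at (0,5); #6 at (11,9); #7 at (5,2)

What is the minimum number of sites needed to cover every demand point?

Coverage sets (demand points within 6 of each site):
  W1: {#1, #2, #3, #4, #7}
  W2: {#1, #2, #3, #6}
  W3: {#3, #4, #7}
  W4: {#1, #3, #6}
  W5: {#3, #5, #7}
  W6: {#1, #3, #7}
  W7: {#1, #2, #6}
No 2 sites suffice: every size-2 union leaves at least one demand point uncovered.
But {W1, W2, W5} covers everything, so the minimum is 3.

3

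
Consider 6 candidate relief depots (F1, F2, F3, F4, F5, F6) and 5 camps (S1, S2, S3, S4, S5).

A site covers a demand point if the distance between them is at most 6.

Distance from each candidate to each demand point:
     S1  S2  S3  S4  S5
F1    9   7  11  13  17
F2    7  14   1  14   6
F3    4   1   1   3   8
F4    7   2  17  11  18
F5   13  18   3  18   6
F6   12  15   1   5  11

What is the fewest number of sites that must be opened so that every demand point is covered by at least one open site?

Coverage sets (demand points within 6 of each site):
  F1: {}
  F2: {S3, S5}
  F3: {S1, S2, S3, S4}
  F4: {S2}
  F5: {S3, S5}
  F6: {S3, S4}
No single site covers all 5 demand points.
But {F2, F3} covers everything, so the minimum is 2.

2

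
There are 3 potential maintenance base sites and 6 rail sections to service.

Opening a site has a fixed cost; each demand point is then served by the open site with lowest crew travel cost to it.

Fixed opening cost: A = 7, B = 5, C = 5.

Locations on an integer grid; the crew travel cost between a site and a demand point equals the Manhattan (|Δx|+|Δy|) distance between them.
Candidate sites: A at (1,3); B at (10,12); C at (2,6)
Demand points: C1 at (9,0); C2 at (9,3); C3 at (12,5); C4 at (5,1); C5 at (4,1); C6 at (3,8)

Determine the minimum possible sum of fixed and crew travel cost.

Open {A, C}: assign each demand point to its cheapest open site.
  C1→A 11, C2→A 8, C3→C 11, C4→A 6, C5→A 5, C6→C 3
  crew travel cost 44, fixed 12 → total 56.
Compare {A}: crew travel cost 50 + fixed 7 = 57.
Compare {C}: crew travel cost 52 + fixed 5 = 57.
Compare {A, B}: crew travel cost 46 + fixed 12 = 58.
All other subsets cost ≥ 57. Minimum total cost: 56.

56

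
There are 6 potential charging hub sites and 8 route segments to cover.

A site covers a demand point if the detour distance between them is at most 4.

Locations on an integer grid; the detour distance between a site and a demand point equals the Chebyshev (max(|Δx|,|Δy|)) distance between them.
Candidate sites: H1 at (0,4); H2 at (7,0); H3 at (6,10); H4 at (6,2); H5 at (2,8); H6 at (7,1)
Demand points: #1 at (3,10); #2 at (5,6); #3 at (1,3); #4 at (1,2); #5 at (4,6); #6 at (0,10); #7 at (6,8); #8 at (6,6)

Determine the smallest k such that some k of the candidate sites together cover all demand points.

Coverage sets (demand points within 4 of each site):
  H1: {#3, #4, #5}
  H2: {}
  H3: {#1, #2, #5, #7, #8}
  H4: {#2, #5, #8}
  H5: {#1, #2, #5, #6, #7, #8}
  H6: {}
No single site covers all 8 demand points.
But {H1, H5} covers everything, so the minimum is 2.

2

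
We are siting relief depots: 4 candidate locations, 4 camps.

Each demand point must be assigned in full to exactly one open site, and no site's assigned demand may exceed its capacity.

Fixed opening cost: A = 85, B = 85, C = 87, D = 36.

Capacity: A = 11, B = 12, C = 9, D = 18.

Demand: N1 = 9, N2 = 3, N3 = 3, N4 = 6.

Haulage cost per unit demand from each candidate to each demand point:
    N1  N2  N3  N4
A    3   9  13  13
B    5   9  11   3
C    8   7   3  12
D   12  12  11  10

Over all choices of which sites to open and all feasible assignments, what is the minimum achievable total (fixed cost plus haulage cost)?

Open {A, B}; cheapest assignment that respects the capacities:
  A (cap 11, load 9): N1 — cost 9×3 = 27
  B (cap 12, load 12): N2, N3, N4 — cost 3×9 + 3×11 + 6×3 = 78
  Shipping 105, fixed 170 → total 275.
  Any other capacity-feasible assignment to {A, B} ships for at least 105.
Compare {A, D}: its best feasible assignment gives total 277.
Compare {B, D}: its best feasible assignment gives total 286.
Every other set of open sites that can feasibly serve all demand totals ≥ 277 even under its best assignment. Minimum: 275.

275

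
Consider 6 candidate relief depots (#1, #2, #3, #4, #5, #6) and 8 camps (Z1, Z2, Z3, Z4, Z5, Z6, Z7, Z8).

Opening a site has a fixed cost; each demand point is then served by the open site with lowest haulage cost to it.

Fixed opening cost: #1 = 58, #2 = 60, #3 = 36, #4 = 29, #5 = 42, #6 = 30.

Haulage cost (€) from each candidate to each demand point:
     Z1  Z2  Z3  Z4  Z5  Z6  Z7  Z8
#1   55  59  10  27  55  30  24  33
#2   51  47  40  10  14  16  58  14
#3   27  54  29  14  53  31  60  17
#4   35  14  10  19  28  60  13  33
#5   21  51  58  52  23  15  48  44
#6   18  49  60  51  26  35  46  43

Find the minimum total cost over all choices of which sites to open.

Open {#2, #4}: assign each demand point to its cheapest open site.
  Z1→#4 35, Z2→#4 14, Z3→#4 10, Z4→#2 10, Z5→#2 14, Z6→#2 16, Z7→#4 13, Z8→#2 14
  haulage cost 126, fixed 89 → total 215.
Compare {#3, #4}: haulage cost 154 + fixed 65 = 219.
Compare {#4, #5}: haulage cost 148 + fixed 71 = 219.
Compare {#4, #6}: haulage cost 168 + fixed 59 = 227.
All other subsets cost ≥ 219. Minimum total cost: 215.

215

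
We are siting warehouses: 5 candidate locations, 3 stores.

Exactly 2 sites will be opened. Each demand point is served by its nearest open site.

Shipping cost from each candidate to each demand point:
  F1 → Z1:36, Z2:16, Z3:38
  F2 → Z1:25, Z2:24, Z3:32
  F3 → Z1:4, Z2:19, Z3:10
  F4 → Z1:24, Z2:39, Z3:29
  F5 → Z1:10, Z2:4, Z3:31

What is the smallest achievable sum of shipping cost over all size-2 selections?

Open {F3, F5}.
  Z1→F3 4, Z2→F5 4, Z3→F3 10  ⇒ total 18.
Compare {F1, F3}: total 30.
Compare {F2, F3}: total 33.
No size-2 selection does better; minimum is 18.

18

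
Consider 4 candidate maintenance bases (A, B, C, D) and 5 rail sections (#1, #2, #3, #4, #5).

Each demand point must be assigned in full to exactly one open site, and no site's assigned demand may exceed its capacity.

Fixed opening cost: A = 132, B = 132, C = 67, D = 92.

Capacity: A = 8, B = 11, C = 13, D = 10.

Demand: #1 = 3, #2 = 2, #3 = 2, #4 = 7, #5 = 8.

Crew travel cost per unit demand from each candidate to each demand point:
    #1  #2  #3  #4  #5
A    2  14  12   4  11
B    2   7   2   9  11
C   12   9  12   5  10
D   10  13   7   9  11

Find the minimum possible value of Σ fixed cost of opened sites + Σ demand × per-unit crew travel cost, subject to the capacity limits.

350

Open {C, D}; cheapest assignment that respects the capacities:
  C (cap 13, load 12): #1, #2, #4 — cost 3×12 + 2×9 + 7×5 = 89
  D (cap 10, load 10): #3, #5 — cost 2×7 + 8×11 = 102
  Shipping 191, fixed 159 → total 350.
  Any other capacity-feasible assignment to {C, D} ships for at least 191.
Compare {B, C}: its best feasible assignment gives total 370.
Compare {B, C, D}: its best feasible assignment gives total 438.
Every other set of open sites that can feasibly serve all demand totals ≥ 370 even under its best assignment. Minimum: 350.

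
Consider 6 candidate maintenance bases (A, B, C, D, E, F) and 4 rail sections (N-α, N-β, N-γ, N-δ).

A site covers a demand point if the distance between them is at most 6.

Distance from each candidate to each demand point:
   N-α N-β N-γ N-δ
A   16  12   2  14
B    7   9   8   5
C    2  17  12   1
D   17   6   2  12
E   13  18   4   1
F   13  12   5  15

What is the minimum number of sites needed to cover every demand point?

Coverage sets (demand points within 6 of each site):
  A: {N-γ}
  B: {N-δ}
  C: {N-α, N-δ}
  D: {N-β, N-γ}
  E: {N-γ, N-δ}
  F: {N-γ}
No single site covers all 4 demand points.
But {C, D} covers everything, so the minimum is 2.

2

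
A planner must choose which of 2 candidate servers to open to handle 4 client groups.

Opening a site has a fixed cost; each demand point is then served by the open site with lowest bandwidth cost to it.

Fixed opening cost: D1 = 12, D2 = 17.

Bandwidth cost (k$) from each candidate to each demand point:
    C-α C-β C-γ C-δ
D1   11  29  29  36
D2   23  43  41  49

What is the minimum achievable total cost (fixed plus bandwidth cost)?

Open {D1}: assign each demand point to its cheapest open site.
  C-α→D1 11, C-β→D1 29, C-γ→D1 29, C-δ→D1 36
  bandwidth cost 105, fixed 12 → total 117.
Compare {D1, D2}: bandwidth cost 105 + fixed 29 = 134.
Compare {D2}: bandwidth cost 156 + fixed 17 = 173.

117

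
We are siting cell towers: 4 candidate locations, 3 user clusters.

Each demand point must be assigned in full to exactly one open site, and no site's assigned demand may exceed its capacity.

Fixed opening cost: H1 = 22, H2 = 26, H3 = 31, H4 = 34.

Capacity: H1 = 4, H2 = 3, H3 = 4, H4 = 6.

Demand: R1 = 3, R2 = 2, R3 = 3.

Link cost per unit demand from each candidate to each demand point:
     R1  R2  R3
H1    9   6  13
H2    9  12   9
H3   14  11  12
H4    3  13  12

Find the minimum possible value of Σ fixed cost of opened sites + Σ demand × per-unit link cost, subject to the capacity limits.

Open {H1, H4}; cheapest assignment that respects the capacities:
  H1 (cap 4, load 2): R2 — cost 2×6 = 12
  H4 (cap 6, load 6): R1, R3 — cost 3×3 + 3×12 = 45
  Shipping 57, fixed 56 → total 113.
  Any other capacity-feasible assignment to {H1, H4} ships for at least 57.
Compare {H2, H4}: its best feasible assignment gives total 122.
Compare {H1, H2, H4}: its best feasible assignment gives total 130.
Every other set of open sites that can feasibly serve all demand totals ≥ 122 even under its best assignment. Minimum: 113.

113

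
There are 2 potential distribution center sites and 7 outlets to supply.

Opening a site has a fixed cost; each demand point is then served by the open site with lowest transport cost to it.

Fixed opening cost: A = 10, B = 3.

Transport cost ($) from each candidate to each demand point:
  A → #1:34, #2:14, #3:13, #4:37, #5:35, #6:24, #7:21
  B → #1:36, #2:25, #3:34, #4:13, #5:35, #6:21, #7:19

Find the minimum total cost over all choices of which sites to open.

Open {A, B}: assign each demand point to its cheapest open site.
  #1→A 34, #2→A 14, #3→A 13, #4→B 13, #5→A 35, #6→B 21, #7→B 19
  transport cost 149, fixed 13 → total 162.
Compare {B}: transport cost 183 + fixed 3 = 186.
Compare {A}: transport cost 178 + fixed 10 = 188.

162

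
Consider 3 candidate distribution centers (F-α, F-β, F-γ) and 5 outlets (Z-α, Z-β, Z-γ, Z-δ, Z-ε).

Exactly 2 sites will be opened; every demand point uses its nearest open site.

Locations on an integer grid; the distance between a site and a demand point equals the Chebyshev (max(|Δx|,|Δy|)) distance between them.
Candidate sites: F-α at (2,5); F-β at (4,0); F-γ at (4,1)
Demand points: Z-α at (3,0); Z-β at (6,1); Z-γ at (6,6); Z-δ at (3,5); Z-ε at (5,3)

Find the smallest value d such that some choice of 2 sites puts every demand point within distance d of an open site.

Open {F-α, F-β}.
  Farthest demand point is Z-γ at distance 4 (to F-α); all others are ≤ 4.
With {F-α, F-γ} the worst case is 4.
With {F-β, F-γ} the worst case is 5.
No size-2 selection achieves below 4.

4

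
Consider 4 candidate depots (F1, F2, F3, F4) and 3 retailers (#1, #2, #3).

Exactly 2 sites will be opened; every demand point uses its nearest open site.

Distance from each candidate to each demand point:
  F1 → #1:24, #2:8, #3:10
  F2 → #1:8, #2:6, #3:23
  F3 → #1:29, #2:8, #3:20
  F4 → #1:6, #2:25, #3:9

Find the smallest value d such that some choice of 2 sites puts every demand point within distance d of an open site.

Open {F1, F4}.
  Farthest demand point is #3 at distance 9 (to F4); all others are ≤ 9.
With {F2, F4} the worst case is 9.
With {F3, F4} the worst case is 9.
No size-2 selection achieves below 9.

9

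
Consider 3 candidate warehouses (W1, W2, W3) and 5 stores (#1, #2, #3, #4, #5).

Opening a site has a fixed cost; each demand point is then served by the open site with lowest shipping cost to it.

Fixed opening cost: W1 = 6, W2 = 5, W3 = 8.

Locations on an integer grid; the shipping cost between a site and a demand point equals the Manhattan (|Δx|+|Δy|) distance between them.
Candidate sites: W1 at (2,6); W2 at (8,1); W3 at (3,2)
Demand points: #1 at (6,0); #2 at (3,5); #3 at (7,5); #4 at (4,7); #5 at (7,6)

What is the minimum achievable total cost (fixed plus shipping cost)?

Open {W1, W2}: assign each demand point to its cheapest open site.
  #1→W2 3, #2→W1 2, #3→W2 5, #4→W1 3, #5→W1 5
  shipping cost 18, fixed 11 → total 29.
Compare {W1}: shipping cost 26 + fixed 6 = 32.
Compare {W1, W3}: shipping cost 21 + fixed 14 = 35.
Compare {W2, W3}: shipping cost 23 + fixed 13 = 36.
All other subsets cost ≥ 32. Minimum total cost: 29.

29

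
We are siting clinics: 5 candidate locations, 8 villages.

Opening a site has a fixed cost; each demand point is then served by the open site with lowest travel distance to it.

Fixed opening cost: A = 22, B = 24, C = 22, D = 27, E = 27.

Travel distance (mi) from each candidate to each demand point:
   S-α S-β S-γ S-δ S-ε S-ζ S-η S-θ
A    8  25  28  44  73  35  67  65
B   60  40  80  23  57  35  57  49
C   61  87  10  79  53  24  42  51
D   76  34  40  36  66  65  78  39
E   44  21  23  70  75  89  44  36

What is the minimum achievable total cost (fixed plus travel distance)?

301

Open {A, C}: assign each demand point to its cheapest open site.
  S-α→A 8, S-β→A 25, S-γ→C 10, S-δ→A 44, S-ε→C 53, S-ζ→C 24, S-η→C 42, S-θ→C 51
  travel distance 257, fixed 44 → total 301.
Compare {A, B, C}: travel distance 234 + fixed 68 = 302.
Compare {A, C, D}: travel distance 237 + fixed 71 = 308.
Compare {A, C, E}: travel distance 238 + fixed 71 = 309.
All other subsets cost ≥ 302. Minimum total cost: 301.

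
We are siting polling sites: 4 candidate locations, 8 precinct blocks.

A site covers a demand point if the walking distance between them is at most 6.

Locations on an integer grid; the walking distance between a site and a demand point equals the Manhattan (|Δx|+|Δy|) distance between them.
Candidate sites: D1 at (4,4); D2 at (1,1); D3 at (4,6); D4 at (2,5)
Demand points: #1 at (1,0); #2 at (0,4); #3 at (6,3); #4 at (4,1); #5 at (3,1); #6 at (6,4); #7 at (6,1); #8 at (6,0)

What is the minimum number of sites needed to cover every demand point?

2

Coverage sets (demand points within 6 of each site):
  D1: {#2, #3, #4, #5, #6, #7, #8}
  D2: {#1, #2, #4, #5, #7, #8}
  D3: {#2, #3, #4, #5, #6}
  D4: {#1, #2, #3, #4, #5, #6}
No single site covers all 8 demand points.
But {D1, D2} covers everything, so the minimum is 2.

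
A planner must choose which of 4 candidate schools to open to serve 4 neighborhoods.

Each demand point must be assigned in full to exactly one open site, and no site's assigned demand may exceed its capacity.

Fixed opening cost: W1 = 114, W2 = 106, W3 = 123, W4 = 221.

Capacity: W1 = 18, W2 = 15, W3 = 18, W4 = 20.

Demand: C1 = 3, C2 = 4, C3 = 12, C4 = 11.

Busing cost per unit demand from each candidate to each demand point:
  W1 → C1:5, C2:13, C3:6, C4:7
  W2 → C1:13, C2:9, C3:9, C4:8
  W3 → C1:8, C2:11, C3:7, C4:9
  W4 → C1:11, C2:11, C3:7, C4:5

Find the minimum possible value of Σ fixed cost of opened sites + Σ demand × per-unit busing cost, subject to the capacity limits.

431

Open {W1, W2}; cheapest assignment that respects the capacities:
  W1 (cap 18, load 15): C1, C3 — cost 3×5 + 12×6 = 87
  W2 (cap 15, load 15): C2, C4 — cost 4×9 + 11×8 = 124
  Shipping 211, fixed 220 → total 431.
  Any other capacity-feasible assignment to {W1, W2} ships for at least 211.
Compare {W1, W3}: its best feasible assignment gives total 457.
Compare {W2, W3}: its best feasible assignment gives total 461.
Every other set of open sites that can feasibly serve all demand totals ≥ 457 even under its best assignment. Minimum: 431.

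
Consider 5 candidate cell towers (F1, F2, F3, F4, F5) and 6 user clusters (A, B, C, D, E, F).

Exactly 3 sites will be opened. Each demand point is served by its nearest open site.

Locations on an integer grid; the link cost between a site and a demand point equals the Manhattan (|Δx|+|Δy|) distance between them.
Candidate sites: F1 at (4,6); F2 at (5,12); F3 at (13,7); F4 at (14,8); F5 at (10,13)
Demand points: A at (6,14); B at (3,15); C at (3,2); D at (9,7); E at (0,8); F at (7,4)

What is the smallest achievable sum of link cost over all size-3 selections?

Open {F1, F2, F3}.
  A→F2 3, B→F2 5, C→F1 5, D→F3 4, E→F1 6, F→F1 5  ⇒ total 28.
Compare {F1, F2, F4}: total 30.
Compare {F1, F2, F5}: total 30.
No size-3 selection does better; minimum is 28.

28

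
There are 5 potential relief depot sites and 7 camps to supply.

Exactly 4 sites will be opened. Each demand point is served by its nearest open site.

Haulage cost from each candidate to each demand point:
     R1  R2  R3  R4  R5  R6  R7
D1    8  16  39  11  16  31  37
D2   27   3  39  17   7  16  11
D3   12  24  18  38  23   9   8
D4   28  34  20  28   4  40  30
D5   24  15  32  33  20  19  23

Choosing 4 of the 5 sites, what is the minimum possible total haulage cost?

Open {D1, D2, D3, D4}.
  R1→D1 8, R2→D2 3, R3→D3 18, R4→D1 11, R5→D4 4, R6→D3 9, R7→D3 8  ⇒ total 61.
Compare {D1, D2, D3, D5}: total 64.
Compare {D2, D3, D4, D5}: total 71.
No size-4 selection does better; minimum is 61.

61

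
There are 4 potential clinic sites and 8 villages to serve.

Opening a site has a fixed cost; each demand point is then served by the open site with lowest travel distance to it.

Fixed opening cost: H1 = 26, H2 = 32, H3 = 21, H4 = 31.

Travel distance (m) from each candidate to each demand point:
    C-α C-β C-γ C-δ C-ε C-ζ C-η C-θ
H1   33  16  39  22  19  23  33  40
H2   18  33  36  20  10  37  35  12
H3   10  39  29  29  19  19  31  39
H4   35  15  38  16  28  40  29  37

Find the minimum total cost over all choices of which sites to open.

Open {H2, H3}: assign each demand point to its cheapest open site.
  C-α→H3 10, C-β→H2 33, C-γ→H3 29, C-δ→H2 20, C-ε→H2 10, C-ζ→H3 19, C-η→H3 31, C-θ→H2 12
  travel distance 164, fixed 53 → total 217.
Compare {H2, H3, H4}: travel distance 140 + fixed 84 = 224.
Compare {H1, H2}: travel distance 168 + fixed 58 = 226.
Compare {H3, H4}: travel distance 174 + fixed 52 = 226.
All other subsets cost ≥ 224. Minimum total cost: 217.

217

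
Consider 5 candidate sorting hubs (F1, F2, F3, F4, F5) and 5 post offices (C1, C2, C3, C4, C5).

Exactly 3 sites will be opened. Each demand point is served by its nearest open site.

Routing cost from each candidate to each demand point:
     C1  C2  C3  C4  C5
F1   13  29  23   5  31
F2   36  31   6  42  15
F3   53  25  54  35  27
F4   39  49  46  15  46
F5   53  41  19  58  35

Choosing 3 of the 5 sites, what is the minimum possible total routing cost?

64

Open {F1, F2, F3}.
  C1→F1 13, C2→F3 25, C3→F2 6, C4→F1 5, C5→F2 15  ⇒ total 64.
Compare {F1, F2, F4}: total 68.
Compare {F1, F2, F5}: total 68.
No size-3 selection does better; minimum is 64.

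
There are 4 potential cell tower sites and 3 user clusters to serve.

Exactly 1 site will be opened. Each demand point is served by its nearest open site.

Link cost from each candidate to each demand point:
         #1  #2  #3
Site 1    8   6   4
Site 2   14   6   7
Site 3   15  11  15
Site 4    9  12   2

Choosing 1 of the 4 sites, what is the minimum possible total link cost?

18

Open {Site 1}.
  #1→Site 1 8, #2→Site 1 6, #3→Site 1 4  ⇒ total 18.
Compare {Site 4}: total 23.
Compare {Site 2}: total 27.
No size-1 selection does better; minimum is 18.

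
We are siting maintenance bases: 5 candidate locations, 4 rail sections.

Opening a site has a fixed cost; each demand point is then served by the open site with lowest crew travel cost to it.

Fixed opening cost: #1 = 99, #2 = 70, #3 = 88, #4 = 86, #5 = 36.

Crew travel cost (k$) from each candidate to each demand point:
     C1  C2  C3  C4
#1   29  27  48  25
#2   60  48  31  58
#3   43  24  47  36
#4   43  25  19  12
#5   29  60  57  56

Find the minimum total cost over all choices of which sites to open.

185

Open {#4}: assign each demand point to its cheapest open site.
  C1→#4 43, C2→#4 25, C3→#4 19, C4→#4 12
  crew travel cost 99, fixed 86 → total 185.
Compare {#4, #5}: crew travel cost 85 + fixed 122 = 207.
Compare {#1}: crew travel cost 129 + fixed 99 = 228.
Compare {#3}: crew travel cost 150 + fixed 88 = 238.
All other subsets cost ≥ 207. Minimum total cost: 185.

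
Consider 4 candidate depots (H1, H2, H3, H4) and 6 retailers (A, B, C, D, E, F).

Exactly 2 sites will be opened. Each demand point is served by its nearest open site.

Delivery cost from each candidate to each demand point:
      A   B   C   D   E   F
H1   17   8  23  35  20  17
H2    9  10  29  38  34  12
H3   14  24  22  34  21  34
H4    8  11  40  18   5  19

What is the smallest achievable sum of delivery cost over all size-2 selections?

79

Open {H1, H4}.
  A→H4 8, B→H1 8, C→H1 23, D→H4 18, E→H4 5, F→H1 17  ⇒ total 79.
Compare {H2, H4}: total 82.
Compare {H3, H4}: total 83.
No size-2 selection does better; minimum is 79.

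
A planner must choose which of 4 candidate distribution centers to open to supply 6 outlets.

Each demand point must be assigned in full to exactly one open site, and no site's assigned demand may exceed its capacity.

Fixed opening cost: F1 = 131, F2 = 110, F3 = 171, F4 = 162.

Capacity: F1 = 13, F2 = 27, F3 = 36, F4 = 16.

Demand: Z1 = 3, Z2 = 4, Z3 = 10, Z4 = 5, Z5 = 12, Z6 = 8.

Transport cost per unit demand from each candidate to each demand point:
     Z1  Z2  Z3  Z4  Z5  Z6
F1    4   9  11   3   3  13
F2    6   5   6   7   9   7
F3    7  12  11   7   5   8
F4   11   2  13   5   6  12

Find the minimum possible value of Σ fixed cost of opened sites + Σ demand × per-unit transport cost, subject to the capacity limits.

Open {F2, F4}; cheapest assignment that respects the capacities:
  F2 (cap 27, load 26): Z1, Z3, Z4, Z6 — cost 3×6 + 10×6 + 5×7 + 8×7 = 169
  F4 (cap 16, load 16): Z2, Z5 — cost 4×2 + 12×6 = 80
  Shipping 249, fixed 272 → total 521.
  Any other capacity-feasible assignment to {F2, F4} ships for at least 249.
Compare {F2, F3}: its best feasible assignment gives total 530.
Compare {F1, F3}: its best feasible assignment gives total 599.
Every other set of open sites that can feasibly serve all demand totals ≥ 530 even under its best assignment. Minimum: 521.

521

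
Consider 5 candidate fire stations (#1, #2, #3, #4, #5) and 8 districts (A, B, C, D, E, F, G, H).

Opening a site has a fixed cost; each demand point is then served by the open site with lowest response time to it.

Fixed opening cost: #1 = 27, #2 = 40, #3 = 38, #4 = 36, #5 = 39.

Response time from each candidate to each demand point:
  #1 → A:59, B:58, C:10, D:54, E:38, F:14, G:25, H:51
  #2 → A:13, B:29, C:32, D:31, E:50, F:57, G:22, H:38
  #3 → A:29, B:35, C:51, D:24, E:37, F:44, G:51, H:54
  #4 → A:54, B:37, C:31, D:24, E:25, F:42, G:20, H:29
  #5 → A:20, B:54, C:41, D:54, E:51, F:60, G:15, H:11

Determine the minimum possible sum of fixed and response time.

258

Open {#1, #4, #5}: assign each demand point to its cheapest open site.
  A→#5 20, B→#4 37, C→#1 10, D→#4 24, E→#4 25, F→#1 14, G→#5 15, H→#5 11
  response time 156, fixed 102 → total 258.
Compare {#1, #2}: response time 195 + fixed 67 = 262.
Compare {#1, #2, #4}: response time 164 + fixed 103 = 267.
Compare {#1, #2, #5}: response time 161 + fixed 106 = 267.
All other subsets cost ≥ 262. Minimum total cost: 258.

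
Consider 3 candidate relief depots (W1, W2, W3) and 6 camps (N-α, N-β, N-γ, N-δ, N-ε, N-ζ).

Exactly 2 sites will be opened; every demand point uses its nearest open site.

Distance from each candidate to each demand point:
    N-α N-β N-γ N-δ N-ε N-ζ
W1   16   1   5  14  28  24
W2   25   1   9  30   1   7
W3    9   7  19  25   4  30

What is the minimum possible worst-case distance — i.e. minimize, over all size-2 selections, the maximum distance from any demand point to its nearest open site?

Open {W1, W2}.
  Farthest demand point is N-α at distance 16 (to W1); all others are ≤ 16.
With {W1, W3} the worst case is 24.
With {W2, W3} the worst case is 25.
No size-2 selection achieves below 16.

16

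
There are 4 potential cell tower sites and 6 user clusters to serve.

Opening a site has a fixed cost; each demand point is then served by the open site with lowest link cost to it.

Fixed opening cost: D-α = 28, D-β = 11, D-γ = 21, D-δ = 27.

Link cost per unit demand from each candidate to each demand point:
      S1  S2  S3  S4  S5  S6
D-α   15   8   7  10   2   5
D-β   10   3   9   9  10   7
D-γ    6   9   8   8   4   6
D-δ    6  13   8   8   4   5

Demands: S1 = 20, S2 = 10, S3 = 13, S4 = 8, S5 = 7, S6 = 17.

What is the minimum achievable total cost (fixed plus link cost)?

Open {D-α, D-β, D-γ}: assign each demand point to its cheapest open site.
  S1→D-γ 20×6=120, S2→D-β 10×3=30, S3→D-α 13×7=91, S4→D-γ 8×8=64, S5→D-α 7×2=14, S6→D-α 17×5=85
  link cost 404, fixed 60 → total 464.
Compare {D-β, D-δ}: link cost 431 + fixed 38 = 469.
Compare {D-α, D-β, D-δ}: link cost 404 + fixed 66 = 470.
Compare {D-β, D-γ}: link cost 448 + fixed 32 = 480.
All other subsets cost ≥ 469. Minimum total cost: 464.

464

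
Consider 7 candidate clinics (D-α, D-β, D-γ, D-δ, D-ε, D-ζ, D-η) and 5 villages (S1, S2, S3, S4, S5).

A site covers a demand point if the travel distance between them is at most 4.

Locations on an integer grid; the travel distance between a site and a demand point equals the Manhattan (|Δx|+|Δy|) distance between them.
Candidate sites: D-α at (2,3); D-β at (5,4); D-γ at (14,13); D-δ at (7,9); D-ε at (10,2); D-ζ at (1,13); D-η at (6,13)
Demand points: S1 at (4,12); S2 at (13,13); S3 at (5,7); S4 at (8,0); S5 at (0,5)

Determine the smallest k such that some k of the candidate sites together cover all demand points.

Coverage sets (demand points within 4 of each site):
  D-α: {S5}
  D-β: {S3}
  D-γ: {S2}
  D-δ: {S3}
  D-ε: {S4}
  D-ζ: {S1}
  D-η: {S1}
No 4 sites suffice: every size-4 union leaves at least one demand point uncovered.
But {D-α, D-β, D-γ, D-ε, D-ζ} covers everything, so the minimum is 5.

5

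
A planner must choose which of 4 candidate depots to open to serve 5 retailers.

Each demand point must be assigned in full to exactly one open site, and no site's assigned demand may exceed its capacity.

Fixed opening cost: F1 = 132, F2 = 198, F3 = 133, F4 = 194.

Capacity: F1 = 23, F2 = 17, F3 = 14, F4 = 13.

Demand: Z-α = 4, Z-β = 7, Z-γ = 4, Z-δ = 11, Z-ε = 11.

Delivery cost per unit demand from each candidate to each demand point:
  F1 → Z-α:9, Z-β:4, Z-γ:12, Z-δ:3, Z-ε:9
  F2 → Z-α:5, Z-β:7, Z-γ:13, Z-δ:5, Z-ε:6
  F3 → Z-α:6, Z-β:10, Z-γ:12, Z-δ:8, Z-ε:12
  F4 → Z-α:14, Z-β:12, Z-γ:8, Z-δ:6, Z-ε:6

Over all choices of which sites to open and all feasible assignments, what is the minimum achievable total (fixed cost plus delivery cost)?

525

Open {F1, F2}; cheapest assignment that respects the capacities:
  F1 (cap 23, load 22): Z-β, Z-γ, Z-δ — cost 7×4 + 4×12 + 11×3 = 109
  F2 (cap 17, load 15): Z-α, Z-ε — cost 4×5 + 11×6 = 86
  Shipping 195, fixed 330 → total 525.
  Any other capacity-feasible assignment to {F1, F2} ships for at least 195.
Compare {F1, F2, F3}: its best feasible assignment gives total 658.
Compare {F1, F3, F4}: its best feasible assignment gives total 658.
Every other set of open sites that can feasibly serve all demand totals ≥ 658 even under its best assignment. Minimum: 525.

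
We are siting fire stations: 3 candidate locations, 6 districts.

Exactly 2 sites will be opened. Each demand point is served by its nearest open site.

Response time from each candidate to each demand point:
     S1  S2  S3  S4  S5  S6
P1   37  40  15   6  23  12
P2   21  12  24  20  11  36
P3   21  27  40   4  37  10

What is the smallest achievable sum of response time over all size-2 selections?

Open {P1, P2}.
  S1→P2 21, S2→P2 12, S3→P1 15, S4→P1 6, S5→P2 11, S6→P1 12  ⇒ total 77.
Compare {P2, P3}: total 82.
Compare {P1, P3}: total 100.

77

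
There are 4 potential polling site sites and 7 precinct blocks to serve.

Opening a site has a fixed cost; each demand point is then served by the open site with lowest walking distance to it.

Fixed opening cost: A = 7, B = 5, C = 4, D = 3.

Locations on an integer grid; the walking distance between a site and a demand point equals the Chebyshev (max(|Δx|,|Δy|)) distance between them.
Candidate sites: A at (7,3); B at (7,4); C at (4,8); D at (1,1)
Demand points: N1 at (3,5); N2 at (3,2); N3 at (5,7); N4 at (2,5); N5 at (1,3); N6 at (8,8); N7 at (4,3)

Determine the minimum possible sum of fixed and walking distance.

Open {C, D}: assign each demand point to its cheapest open site.
  N1→C 3, N2→D 2, N3→C 1, N4→C 3, N5→D 2, N6→C 4, N7→D 3
  walking distance 18, fixed 7 → total 25.
Compare {B, D}: walking distance 22 + fixed 8 = 30.
Compare {B, C, D}: walking distance 18 + fixed 12 = 30.
Compare {C}: walking distance 27 + fixed 4 = 31.
All other subsets cost ≥ 30. Minimum total cost: 25.

25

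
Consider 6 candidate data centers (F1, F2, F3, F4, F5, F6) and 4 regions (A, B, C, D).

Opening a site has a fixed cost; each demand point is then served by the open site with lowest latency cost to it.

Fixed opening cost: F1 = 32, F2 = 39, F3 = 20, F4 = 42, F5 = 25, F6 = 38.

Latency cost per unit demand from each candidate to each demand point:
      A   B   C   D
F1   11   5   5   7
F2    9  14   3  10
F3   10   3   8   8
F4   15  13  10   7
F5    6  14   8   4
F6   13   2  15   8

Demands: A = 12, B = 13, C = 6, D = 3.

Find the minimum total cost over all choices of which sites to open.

Open {F3, F5}: assign each demand point to its cheapest open site.
  A→F5 12×6=72, B→F3 13×3=39, C→F3 6×8=48, D→F5 3×4=12
  latency cost 171, fixed 45 → total 216.
Compare {F5, F6}: latency cost 158 + fixed 63 = 221.
Compare {F2, F3, F5}: latency cost 141 + fixed 84 = 225.
Compare {F1, F3, F5}: latency cost 153 + fixed 77 = 230.
All other subsets cost ≥ 221. Minimum total cost: 216.

216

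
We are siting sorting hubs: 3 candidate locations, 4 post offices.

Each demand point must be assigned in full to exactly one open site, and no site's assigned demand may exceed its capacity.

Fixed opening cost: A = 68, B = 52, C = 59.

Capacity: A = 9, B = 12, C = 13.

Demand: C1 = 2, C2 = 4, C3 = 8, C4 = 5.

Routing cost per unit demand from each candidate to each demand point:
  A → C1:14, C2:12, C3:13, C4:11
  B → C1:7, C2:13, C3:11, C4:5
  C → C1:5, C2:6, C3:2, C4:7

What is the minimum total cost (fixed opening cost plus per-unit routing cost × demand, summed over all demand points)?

Open {B, C}; cheapest assignment that respects the capacities:
  B (cap 12, load 7): C1, C4 — cost 2×7 + 5×5 = 39
  C (cap 13, load 12): C2, C3 — cost 4×6 + 8×2 = 40
  Shipping 79, fixed 111 → total 190.
  Any other capacity-feasible assignment to {B, C} ships for at least 79.
Compare {A, C}: its best feasible assignment gives total 250.
Compare {A, B, C}: its best feasible assignment gives total 258.
Every other set of open sites that can feasibly serve all demand totals ≥ 250 even under its best assignment. Minimum: 190.

190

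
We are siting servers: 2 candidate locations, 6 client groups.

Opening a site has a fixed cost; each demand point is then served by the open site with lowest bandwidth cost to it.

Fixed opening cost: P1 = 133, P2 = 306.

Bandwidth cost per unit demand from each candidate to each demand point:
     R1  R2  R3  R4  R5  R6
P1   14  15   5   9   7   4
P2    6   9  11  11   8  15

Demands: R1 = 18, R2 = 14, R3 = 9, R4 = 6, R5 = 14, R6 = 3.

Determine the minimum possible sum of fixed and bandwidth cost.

Open {P1}: assign each demand point to its cheapest open site.
  R1→P1 18×14=252, R2→P1 14×15=210, R3→P1 9×5=45, R4→P1 6×9=54, R5→P1 14×7=98, R6→P1 3×4=12
  bandwidth cost 671, fixed 133 → total 804.
Compare {P2}: bandwidth cost 556 + fixed 306 = 862.
Compare {P1, P2}: bandwidth cost 443 + fixed 439 = 882.

804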